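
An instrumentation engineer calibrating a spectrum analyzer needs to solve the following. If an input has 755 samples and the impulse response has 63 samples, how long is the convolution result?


Linear convolution output length:
L = N + M - 1
  = 755 + 63 - 1
  = 817 samples

817


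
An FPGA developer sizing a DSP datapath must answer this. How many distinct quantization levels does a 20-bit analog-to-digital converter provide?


Number of quantization levels = 2^N
= 2^20
= 1048576

1048576


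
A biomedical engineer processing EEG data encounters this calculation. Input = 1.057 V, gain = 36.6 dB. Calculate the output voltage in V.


Output voltage from dB gain:
V_out = V_in * 10^(gain_dB / 20)
      = 1.057 * 10^(36.6 / 20)
      = 1.057 * 67.608298
      = 71.462 V

71.462 V


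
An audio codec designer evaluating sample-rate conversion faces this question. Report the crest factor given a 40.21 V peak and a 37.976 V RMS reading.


Crest factor is the ratio of peak to RMS:
CF = V_peak / V_rms
   = 40.21 / 37.976
   = 1.0588

1.0588


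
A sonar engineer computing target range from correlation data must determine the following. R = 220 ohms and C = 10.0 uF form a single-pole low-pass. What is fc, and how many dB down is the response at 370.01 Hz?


Step 1 — cutoff frequency:
fc = 1 / (2*pi*R*C)
C = 10.0 uF = 1e-05 F
fc = 1 / (2*pi*220*1e-05)
   = 72.3432 Hz

Step 2 — magnitude at f = 370.01 Hz:
|H(f)| = 1 / sqrt(1 + (f/fc)^2)
f/fc = 370.01 / 72.3432 = 5.114648
|H| = 1 / sqrt(1 + 26.159624) = 0.1918837
|H|_dB = 20*log10(0.1918837) = -14.34 dB

fc = 72.3432 Hz; |H(370.01 Hz)| = -14.34 dB


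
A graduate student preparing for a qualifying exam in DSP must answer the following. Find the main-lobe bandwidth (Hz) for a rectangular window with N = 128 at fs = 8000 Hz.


Main lobe width for a rectangular window:
Width = 2 * fs / N
      = 2 * 8000 / 128
      = 16000 / 128
      = 125.0 Hz

125.0 Hz


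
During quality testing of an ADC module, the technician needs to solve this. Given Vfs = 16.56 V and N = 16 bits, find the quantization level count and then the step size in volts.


Step 1 — number of quantization levels:
L = 2^N = 2^16 = 65536

Step 2 — LSB step size:
delta = Vfs / L
      = 16.56 / 65536
      = 0.00025269 V

Levels = 65536; step size = 0.00025269 V


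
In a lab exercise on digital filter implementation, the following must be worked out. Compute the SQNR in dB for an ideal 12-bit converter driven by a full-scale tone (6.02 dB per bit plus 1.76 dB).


Theoretical SNR for a full-scale sinusoid:
SNR = 6.02 * N + 1.76
    = 6.02 * 12 + 1.76
    = 72.24 + 1.76
    = 74.0 dB

74.0 dB


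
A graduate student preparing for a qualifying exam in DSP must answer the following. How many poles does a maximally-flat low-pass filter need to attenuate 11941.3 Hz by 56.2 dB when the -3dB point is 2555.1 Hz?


Butterworth filter order formula:
n = log10(10^(A/10) - 1) / (2 * log10(f_stop/f_pass))
10^(56.2/10) - 1 = 416868.3835
f_stop/f_pass = 11941.3 / 2555.1 = 4.6735
n = 4.1963 -> ceil = 5

5


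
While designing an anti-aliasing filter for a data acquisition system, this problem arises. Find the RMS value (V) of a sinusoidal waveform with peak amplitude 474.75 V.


RMS voltage for a sinusoidal waveform:
V_rms = V_peak / sqrt(2)
      = 474.75 / 1.414214
      = 335.699 V

335.699 V


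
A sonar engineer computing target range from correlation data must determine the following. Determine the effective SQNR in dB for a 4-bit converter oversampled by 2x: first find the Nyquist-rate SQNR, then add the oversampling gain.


Step 1 — baseline SQNR at Nyquist:
SQNR_base = 6.02*N + 1.76
          = 6.02*4 + 1.76
          = 25.84 dB

Step 2 — oversampling processing gain:
G = 10*log10(OSR) = 10*log10(2) = 3.01 dB

Step 3 — total:
SQNR_total = 25.84 + 3.01 = 28.85 dB

Base SQNR = 25.84 dB; oversampled SQNR = 28.85 dB


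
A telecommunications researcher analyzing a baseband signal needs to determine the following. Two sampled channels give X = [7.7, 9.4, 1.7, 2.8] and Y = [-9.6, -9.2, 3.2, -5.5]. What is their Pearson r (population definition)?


Pearson correlation coefficient (population):
r = cov(X,Y) / (std(X) * std(Y))
Mean X = 5.4, Mean Y = -5.275
Cov(X,Y) = -14.105
Std(X) = 3.230325, Std(Y) = 5.147512
r = -0.8483

-0.8483


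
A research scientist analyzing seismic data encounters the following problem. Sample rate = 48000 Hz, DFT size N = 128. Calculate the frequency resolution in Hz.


DFT frequency resolution:
df = fs / N
   = 48000 / 128
   = 375.0 Hz

375.0 Hz


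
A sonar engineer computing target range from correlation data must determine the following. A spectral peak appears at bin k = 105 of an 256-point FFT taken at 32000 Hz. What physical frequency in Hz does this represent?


Frequency of DFT bin k:
f_k = k * fs / N
    = 105 * 32000 / 256
    = 3360000 / 256
    = 13125.0 Hz

13125.0 Hz


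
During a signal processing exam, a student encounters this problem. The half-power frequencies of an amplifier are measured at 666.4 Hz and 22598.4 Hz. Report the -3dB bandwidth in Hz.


Bandwidth is the difference of -3dB frequencies:
BW = f_high - f_low
   = 22598.4 - 666.4
   = 21932.0 Hz

21932.0 Hz


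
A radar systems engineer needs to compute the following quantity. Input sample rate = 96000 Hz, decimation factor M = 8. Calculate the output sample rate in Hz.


Decimation reduces the sample rate:
fs_out = fs_in / M
       = 96000 / 8
       = 12000.0 Hz

12000.0 Hz


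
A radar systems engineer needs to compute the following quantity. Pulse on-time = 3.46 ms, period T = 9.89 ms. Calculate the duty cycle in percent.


Duty cycle as a percentage:
DC = (t_on / T) * 100
   = (3.46 / 9.89) * 100
   = 0.349848 * 100
   = 34.98 %

34.98 %


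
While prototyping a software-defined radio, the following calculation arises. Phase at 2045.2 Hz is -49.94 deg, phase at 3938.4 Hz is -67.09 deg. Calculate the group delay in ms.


Group delay from phase difference:
tau = -d(phi)/d(omega)
d(phi) = -17.15 deg = -0.299324 rad
d(omega) = 2*pi*(3938.4 - 2045.2) = 11895.3264 rad/s
tau = -(-0.299324) / 11895.3264
    = 0.0252 ms

0.0252 ms


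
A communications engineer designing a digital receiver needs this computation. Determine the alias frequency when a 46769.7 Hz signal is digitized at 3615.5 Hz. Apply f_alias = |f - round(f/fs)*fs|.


Compute the nearest integer multiple of fs to the signal:
n = round(46769.7 / 3615.5) = 13
f_alias = |46769.7 - 13 * 3615.5|
        = |46769.7 - 47001.5|
        = 231.8 Hz

231.8


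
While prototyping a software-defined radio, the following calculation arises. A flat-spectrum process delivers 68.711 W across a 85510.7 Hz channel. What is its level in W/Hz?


Power spectral density:
PSD = P / BW
    = 68.711 / 85510.7
    = 0.00080354 W/Hz

0.00080354 W/Hz


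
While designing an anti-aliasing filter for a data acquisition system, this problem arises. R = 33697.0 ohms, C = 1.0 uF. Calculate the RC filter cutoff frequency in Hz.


Cutoff frequency of a first-order RC filter:
fc = 1 / (2 * pi * R * C)
C = 1.0 uF = 1e-06 F
fc = 1 / (2 * pi * 33697.0 * 1e-06)
   = 1 / 0.21172449529603
   = 4.723119 Hz

4.723119 Hz


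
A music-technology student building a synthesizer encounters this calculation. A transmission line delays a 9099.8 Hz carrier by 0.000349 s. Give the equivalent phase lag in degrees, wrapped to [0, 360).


Phase shift from frequency and time delay:
phi = 360 * f * t_delay
    = 360 * 9099.8 * 0.000349
    = 1143.3 degrees
    mod 360 = 63.3 degrees

63.3 degrees


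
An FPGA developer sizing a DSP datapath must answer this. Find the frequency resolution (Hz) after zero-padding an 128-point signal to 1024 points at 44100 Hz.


Frequency resolution after zero-padding:
N_padded = 128 * 8 = 1024
df = fs / N_padded
   = 44100 / 1024
   = 43.0664 Hz

43.0664 Hz


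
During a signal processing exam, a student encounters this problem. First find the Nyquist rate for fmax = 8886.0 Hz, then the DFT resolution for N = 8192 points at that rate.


Step 1 — Nyquist sampling rate:
fs = 2 * fmax = 2 * 8886.0 = 17772.0 Hz

Step 2 — DFT bin spacing:
df = fs / N = 17772.0 / 8192 = 2.1694 Hz

2.1694 Hz


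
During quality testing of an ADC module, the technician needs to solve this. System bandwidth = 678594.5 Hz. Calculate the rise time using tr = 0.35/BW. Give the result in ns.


Rise time from bandwidth relationship:
tr = 0.35 / BW
   = 0.35 / 678594.5
   = 5.157719374e-07 s
   = 515.7719 ns

515.7719 ns


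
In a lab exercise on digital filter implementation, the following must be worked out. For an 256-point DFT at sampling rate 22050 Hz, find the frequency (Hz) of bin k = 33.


Frequency of DFT bin k:
f_k = k * fs / N
    = 33 * 22050 / 256
    = 727650 / 256
    = 2842.383 Hz

2842.383 Hz


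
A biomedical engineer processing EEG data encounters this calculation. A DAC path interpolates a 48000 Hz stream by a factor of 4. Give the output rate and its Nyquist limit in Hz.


Step 1 — output sample rate after interpolation by L:
fs_out = L * fs_in = 4 * 48000 = 192000 Hz

Step 2 — Nyquist frequency of the output stream:
f_Nyq = fs_out / 2 = 192000 / 2 = 96000.0 Hz

fs_out = 192000 Hz; f_Nyquist = 96000.0 Hz


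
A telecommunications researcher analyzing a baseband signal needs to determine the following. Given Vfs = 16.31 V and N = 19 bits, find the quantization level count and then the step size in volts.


Step 1 — number of quantization levels:
L = 2^N = 2^19 = 524288

Step 2 — LSB step size:
delta = Vfs / L
      = 16.31 / 524288
      = 3.111e-05 V

Levels = 524288; step size = 3.111e-05 V


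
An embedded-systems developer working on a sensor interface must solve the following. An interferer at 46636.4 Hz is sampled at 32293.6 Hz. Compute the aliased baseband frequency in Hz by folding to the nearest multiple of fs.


Compute the nearest integer multiple of fs to the signal:
n = round(46636.4 / 32293.6) = 1
f_alias = |46636.4 - 1 * 32293.6|
        = |46636.4 - 32293.6|
        = 14342.8 Hz

14342.8


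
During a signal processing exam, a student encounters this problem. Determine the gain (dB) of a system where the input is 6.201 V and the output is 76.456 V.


Voltage gain in dB:
G = 20 * log10(Vout / Vin)
  = 20 * log10(76.456 / 6.201)
  = 20 * log10(12.329624)
  = 20 * 1.09095
  = 21.82 dB

21.82 dB


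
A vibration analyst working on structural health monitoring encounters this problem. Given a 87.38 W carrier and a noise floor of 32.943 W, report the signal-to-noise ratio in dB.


SNR in decibels:
SNR = 10 * log10(Ps / Pn)
    = 10 * log10(87.38 / 32.943)
    = 10 * log10(2.6525)
    = 10 * 0.4236
    = 4.24 dB

4.24 dB


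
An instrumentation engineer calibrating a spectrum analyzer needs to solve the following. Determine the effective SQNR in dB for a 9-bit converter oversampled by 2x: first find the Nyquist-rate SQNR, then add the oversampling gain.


Step 1 — baseline SQNR at Nyquist:
SQNR_base = 6.02*N + 1.76
          = 6.02*9 + 1.76
          = 55.94 dB

Step 2 — oversampling processing gain:
G = 10*log10(OSR) = 10*log10(2) = 3.01 dB

Step 3 — total:
SQNR_total = 55.94 + 3.01 = 58.95 dB

Base SQNR = 55.94 dB; oversampled SQNR = 58.95 dB


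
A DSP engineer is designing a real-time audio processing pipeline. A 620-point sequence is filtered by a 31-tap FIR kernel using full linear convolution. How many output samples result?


Linear convolution output length:
L = N + M - 1
  = 620 + 31 - 1
  = 650 samples

650


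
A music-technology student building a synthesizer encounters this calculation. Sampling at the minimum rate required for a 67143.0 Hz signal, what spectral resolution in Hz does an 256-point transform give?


Step 1 — Nyquist sampling rate:
fs = 2 * fmax = 2 * 67143.0 = 134286.0 Hz

Step 2 — DFT bin spacing:
df = fs / N = 134286.0 / 256 = 524.5547 Hz

524.5547 Hz


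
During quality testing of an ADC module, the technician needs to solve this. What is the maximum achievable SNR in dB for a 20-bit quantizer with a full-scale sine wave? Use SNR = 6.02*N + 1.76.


Theoretical SNR for a full-scale sinusoid:
SNR = 6.02 * N + 1.76
    = 6.02 * 20 + 1.76
    = 120.4 + 1.76
    = 122.16 dB

122.16 dB


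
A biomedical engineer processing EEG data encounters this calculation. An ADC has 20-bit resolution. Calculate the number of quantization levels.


Number of quantization levels = 2^N
= 2^20
= 1048576

1048576


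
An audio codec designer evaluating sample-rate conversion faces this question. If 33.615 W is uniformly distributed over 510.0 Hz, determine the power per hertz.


Power spectral density:
PSD = P / BW
    = 33.615 / 510.0
    = 0.06591176 W/Hz

0.06591176 W/Hz


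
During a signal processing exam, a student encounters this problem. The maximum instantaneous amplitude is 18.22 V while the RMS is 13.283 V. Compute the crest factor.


Crest factor is the ratio of peak to RMS:
CF = V_peak / V_rms
   = 18.22 / 13.283
   = 1.3717

1.3717


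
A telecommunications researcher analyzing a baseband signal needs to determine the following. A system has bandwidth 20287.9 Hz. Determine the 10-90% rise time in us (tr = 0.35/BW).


Rise time from bandwidth relationship:
tr = 0.35 / BW
   = 0.35 / 20287.9
   = 1.725166232e-05 s
   = 17.2517 us

17.2517 us


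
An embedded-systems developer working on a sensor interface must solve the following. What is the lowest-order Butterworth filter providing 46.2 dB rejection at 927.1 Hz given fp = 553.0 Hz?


Butterworth filter order formula:
n = log10(10^(A/10) - 1) / (2 * log10(f_stop/f_pass))
10^(46.2/10) - 1 = 41685.9383
f_stop/f_pass = 927.1 / 553.0 = 1.6765
n = 10.294 -> ceil = 11

11


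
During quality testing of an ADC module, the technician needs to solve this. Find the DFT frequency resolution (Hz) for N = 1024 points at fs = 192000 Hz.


DFT frequency resolution:
df = fs / N
   = 192000 / 1024
   = 187.5 Hz

187.5 Hz


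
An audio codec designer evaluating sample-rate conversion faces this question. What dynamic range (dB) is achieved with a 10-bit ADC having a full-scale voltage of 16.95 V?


Dynamic range from full-scale to LSB:
V_min = V_max / 2^bits = 16.95 / 2^10
DR = 20 * log10(V_max / V_min)
   = 20 * log10(2^10)
   = 20 * 10 * log10(2)
   = 60.21 dB

60.21 dB


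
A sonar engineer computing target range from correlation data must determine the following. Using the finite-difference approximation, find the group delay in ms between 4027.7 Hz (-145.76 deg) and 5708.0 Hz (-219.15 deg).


Group delay from phase difference:
tau = -d(phi)/d(omega)
d(phi) = -73.39 deg = -1.280897 rad
d(omega) = 2*pi*(5708.0 - 4027.7) = 10557.6363 rad/s
tau = -(-1.280897) / 10557.6363
    = 0.1213 ms

0.1213 ms


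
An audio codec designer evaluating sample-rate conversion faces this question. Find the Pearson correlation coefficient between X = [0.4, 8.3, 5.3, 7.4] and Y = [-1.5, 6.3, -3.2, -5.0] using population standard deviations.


Pearson correlation coefficient (population):
r = cov(X,Y) / (std(X) * std(Y))
Mean X = 5.35, Mean Y = -0.85
Cov(X,Y) = 3.98
Std(X) = 3.058186, Std(Y) = 4.309582
r = 0.302

0.302


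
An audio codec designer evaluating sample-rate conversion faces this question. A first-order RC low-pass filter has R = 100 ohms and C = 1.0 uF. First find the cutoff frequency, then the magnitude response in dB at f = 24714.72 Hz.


Step 1 — cutoff frequency:
fc = 1 / (2*pi*R*C)
C = 1.0 uF = 1e-06 F
fc = 1 / (2*pi*100*1e-06)
   = 1591.549 Hz

Step 2 — magnitude at f = 24714.72 Hz:
|H(f)| = 1 / sqrt(1 + (f/fc)^2)
f/fc = 24714.72 / 1591.549 = 15.528721
|H| = 1 / sqrt(1 + 241.141176) = 0.0642637
|H|_dB = 20*log10(0.0642637) = -23.84 dB

fc = 1591.549 Hz; |H(24714.72 Hz)| = -23.84 dB


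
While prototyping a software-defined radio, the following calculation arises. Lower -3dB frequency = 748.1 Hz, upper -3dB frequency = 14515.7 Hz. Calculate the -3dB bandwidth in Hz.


Bandwidth is the difference of -3dB frequencies:
BW = f_high - f_low
   = 14515.7 - 748.1
   = 13767.6 Hz

13767.6 Hz


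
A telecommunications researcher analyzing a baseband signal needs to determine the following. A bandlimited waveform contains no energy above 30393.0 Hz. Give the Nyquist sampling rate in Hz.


The Nyquist rate is twice the maximum frequency component.
fs_min = 2 * fmax
      = 2 * 30393.0
      = 60786.0 Hz

60786.0


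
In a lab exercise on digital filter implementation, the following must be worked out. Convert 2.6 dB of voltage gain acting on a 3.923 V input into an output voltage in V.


Output voltage from dB gain:
V_out = V_in * 10^(gain_dB / 20)
      = 3.923 * 10^(2.6 / 20)
      = 3.923 * 1.348963
      = 5.292 V

5.292 V


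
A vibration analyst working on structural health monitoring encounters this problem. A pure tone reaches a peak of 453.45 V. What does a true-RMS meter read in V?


RMS voltage for a sinusoidal waveform:
V_rms = V_peak / sqrt(2)
      = 453.45 / 1.414214
      = 320.638 V

320.638 V


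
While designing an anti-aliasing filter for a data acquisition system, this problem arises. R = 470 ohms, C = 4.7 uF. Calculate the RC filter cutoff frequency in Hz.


Cutoff frequency of a first-order RC filter:
fc = 1 / (2 * pi * R * C)
C = 4.7 uF = 4.7e-06 F
fc = 1 / (2 * pi * 470 * 4.7e-06)
   = 1 / 0.01387955634356
   = 72.048412 Hz

72.048412 Hz


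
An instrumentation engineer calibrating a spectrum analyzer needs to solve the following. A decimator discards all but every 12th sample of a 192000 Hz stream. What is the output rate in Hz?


Decimation reduces the sample rate:
fs_out = fs_in / M
       = 192000 / 12
       = 16000.0 Hz

16000.0 Hz


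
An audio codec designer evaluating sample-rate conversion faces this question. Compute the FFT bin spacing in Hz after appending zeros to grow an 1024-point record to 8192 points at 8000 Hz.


Frequency resolution after zero-padding:
N_padded = 1024 * 8 = 8192
df = fs / N_padded
   = 8000 / 8192
   = 0.9766 Hz

0.9766 Hz


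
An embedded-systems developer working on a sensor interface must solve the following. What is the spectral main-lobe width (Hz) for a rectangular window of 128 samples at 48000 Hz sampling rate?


Main lobe width for a rectangular window:
Width = 2 * fs / N
      = 2 * 48000 / 128
      = 96000 / 128
      = 750.0 Hz

750.0 Hz


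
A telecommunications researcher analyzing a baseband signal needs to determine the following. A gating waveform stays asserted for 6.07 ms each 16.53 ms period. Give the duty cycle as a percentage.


Duty cycle as a percentage:
DC = (t_on / T) * 100
   = (6.07 / 16.53) * 100
   = 0.367211 * 100
   = 36.72 %

36.72 %


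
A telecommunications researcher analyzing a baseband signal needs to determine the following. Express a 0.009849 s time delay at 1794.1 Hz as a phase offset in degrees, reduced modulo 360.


Phase shift from frequency and time delay:
phi = 360 * f * t_delay
    = 360 * 1794.1 * 0.009849
    = 6361.23 degrees
    mod 360 = 241.23 degrees

241.23 degrees


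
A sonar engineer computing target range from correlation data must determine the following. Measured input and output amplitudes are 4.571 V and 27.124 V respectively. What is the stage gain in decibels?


Voltage gain in dB:
G = 20 * log10(Vout / Vin)
  = 20 * log10(27.124 / 4.571)
  = 20 * log10(5.933931)
  = 20 * 0.773343
  = 15.47 dB

15.47 dB


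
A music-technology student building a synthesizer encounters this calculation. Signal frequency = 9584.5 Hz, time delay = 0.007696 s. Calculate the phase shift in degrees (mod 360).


Phase shift from frequency and time delay:
phi = 360 * f * t_delay
    = 360 * 9584.5 * 0.007696
    = 26554.43 degrees
    mod 360 = 274.43 degrees

274.43 degrees


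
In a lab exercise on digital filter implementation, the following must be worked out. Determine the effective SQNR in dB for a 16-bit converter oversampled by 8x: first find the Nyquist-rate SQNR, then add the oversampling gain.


Step 1 — baseline SQNR at Nyquist:
SQNR_base = 6.02*N + 1.76
          = 6.02*16 + 1.76
          = 98.08 dB

Step 2 — oversampling processing gain:
G = 10*log10(OSR) = 10*log10(8) = 9.03 dB

Step 3 — total:
SQNR_total = 98.08 + 9.03 = 107.11 dB

Base SQNR = 98.08 dB; oversampled SQNR = 107.11 dB


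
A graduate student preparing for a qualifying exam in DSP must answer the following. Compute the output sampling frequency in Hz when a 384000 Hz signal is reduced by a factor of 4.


Decimation reduces the sample rate:
fs_out = fs_in / M
       = 384000 / 4
       = 96000.0 Hz

96000.0 Hz


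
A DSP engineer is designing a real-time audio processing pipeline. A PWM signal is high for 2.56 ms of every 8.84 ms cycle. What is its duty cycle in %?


Duty cycle as a percentage:
DC = (t_on / T) * 100
   = (2.56 / 8.84) * 100
   = 0.289593 * 100
   = 28.96 %

28.96 %


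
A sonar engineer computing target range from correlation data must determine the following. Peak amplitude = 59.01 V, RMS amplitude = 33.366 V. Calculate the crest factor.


Crest factor is the ratio of peak to RMS:
CF = V_peak / V_rms
   = 59.01 / 33.366
   = 1.7686

1.7686


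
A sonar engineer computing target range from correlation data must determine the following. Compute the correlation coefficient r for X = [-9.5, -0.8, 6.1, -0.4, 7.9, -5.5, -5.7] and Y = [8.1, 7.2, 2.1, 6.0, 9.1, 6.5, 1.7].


Pearson correlation coefficient (population):
r = cov(X,Y) / (std(X) * std(Y))
Mean X = -1.1286, Mean Y = 5.8143
Cov(X,Y) = 0.011837
Std(X) = 5.909971, Std(Y) = 2.650298
r = 0.0008

0.0008


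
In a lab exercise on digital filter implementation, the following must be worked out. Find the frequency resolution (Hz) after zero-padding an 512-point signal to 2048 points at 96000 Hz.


Frequency resolution after zero-padding:
N_padded = 512 * 4 = 2048
df = fs / N_padded
   = 96000 / 2048
   = 46.875 Hz

46.875 Hz


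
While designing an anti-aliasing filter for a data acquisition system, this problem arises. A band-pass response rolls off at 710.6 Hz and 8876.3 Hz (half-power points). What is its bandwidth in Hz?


Bandwidth is the difference of -3dB frequencies:
BW = f_high - f_low
   = 8876.3 - 710.6
   = 8165.7 Hz

8165.7 Hz


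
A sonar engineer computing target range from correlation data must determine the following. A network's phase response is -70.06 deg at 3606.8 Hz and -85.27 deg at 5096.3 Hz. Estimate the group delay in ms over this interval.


Group delay from phase difference:
tau = -d(phi)/d(omega)
d(phi) = -15.21 deg = -0.265465 rad
d(omega) = 2*pi*(5096.3 - 3606.8) = 9358.8045 rad/s
tau = -(-0.265465) / 9358.8045
    = 0.0284 ms

0.0284 ms


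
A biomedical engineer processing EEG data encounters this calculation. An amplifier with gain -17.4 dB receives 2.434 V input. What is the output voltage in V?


Output voltage from dB gain:
V_out = V_in * 10^(gain_dB / 20)
      = 2.434 * 10^(-17.4 / 20)
      = 2.434 * 0.134896
      = 0.3283 V

0.3283 V


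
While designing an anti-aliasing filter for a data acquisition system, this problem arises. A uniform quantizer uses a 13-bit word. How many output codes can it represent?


Number of quantization levels = 2^N
= 2^13
= 8192

8192


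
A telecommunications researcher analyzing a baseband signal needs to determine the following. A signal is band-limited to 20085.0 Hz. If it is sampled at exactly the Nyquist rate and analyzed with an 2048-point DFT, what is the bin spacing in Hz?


Step 1 — Nyquist sampling rate:
fs = 2 * fmax = 2 * 20085.0 = 40170.0 Hz

Step 2 — DFT bin spacing:
df = fs / N = 40170.0 / 2048 = 19.6143 Hz

19.6143 Hz


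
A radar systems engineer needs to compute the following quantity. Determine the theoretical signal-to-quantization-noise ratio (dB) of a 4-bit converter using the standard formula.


Theoretical SNR for a full-scale sinusoid:
SNR = 6.02 * N + 1.76
    = 6.02 * 4 + 1.76
    = 24.08 + 1.76
    = 25.84 dB

25.84 dB


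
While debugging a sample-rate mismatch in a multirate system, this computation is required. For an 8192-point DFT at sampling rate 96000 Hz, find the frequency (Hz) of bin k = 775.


Frequency of DFT bin k:
f_k = k * fs / N
    = 775 * 96000 / 8192
    = 74400000 / 8192
    = 9082.031 Hz

9082.031 Hz


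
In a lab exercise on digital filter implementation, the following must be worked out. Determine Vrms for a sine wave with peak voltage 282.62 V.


RMS voltage for a sinusoidal waveform:
V_rms = V_peak / sqrt(2)
      = 282.62 / 1.414214
      = 199.843 V

199.843 V


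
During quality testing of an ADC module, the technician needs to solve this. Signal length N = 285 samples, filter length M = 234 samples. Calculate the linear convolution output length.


Linear convolution output length:
L = N + M - 1
  = 285 + 234 - 1
  = 518 samples

518


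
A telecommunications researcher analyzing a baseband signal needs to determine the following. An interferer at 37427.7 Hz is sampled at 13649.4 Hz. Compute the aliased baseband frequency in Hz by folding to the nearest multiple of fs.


Compute the nearest integer multiple of fs to the signal:
n = round(37427.7 / 13649.4) = 3
f_alias = |37427.7 - 3 * 13649.4|
        = |37427.7 - 40948.2|
        = 3520.5 Hz

3520.5


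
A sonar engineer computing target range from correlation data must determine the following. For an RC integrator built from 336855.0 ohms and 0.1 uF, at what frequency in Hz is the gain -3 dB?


Cutoff frequency of a first-order RC filter:
fc = 1 / (2 * pi * R * C)
C = 0.1 uF = 1e-07 F
fc = 1 / (2 * pi * 336855.0 * 1e-07)
   = 1 / 0.211652238665
   = 4.724732 Hz

4.724732 Hz


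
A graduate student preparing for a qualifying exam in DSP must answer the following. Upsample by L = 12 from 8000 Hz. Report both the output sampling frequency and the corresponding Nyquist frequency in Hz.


Step 1 — output sample rate after interpolation by L:
fs_out = L * fs_in = 12 * 8000 = 96000 Hz

Step 2 — Nyquist frequency of the output stream:
f_Nyq = fs_out / 2 = 96000 / 2 = 48000.0 Hz

fs_out = 96000 Hz; f_Nyquist = 48000.0 Hz


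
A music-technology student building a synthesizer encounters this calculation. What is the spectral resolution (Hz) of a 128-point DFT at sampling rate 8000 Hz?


DFT frequency resolution:
df = fs / N
   = 8000 / 128
   = 62.5 Hz

62.5 Hz


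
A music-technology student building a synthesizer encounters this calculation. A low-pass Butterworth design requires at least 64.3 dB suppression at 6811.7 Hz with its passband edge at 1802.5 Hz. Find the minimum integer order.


Butterworth filter order formula:
n = log10(10^(A/10) - 1) / (2 * log10(f_stop/f_pass))
10^(64.3/10) - 1 = 2691533.8039
f_stop/f_pass = 6811.7 / 1802.5 = 3.779
n = 5.5683 -> ceil = 6

6


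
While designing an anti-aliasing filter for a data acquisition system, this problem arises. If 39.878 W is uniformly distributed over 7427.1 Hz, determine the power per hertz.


Power spectral density:
PSD = P / BW
    = 39.878 / 7427.1
    = 0.00536926 W/Hz

0.00536926 W/Hz


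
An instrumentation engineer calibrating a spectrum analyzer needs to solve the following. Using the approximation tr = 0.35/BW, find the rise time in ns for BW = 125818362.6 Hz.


Rise time from bandwidth relationship:
tr = 0.35 / BW
   = 0.35 / 125818362.6
   = 2.781787911e-09 s
   = 2.7818 ns

2.7818 ns


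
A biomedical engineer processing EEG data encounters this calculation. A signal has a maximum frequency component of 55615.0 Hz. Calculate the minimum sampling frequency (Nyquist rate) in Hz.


The Nyquist rate is twice the maximum frequency component.
fs_min = 2 * fmax
      = 2 * 55615.0
      = 111230.0 Hz

111230.0


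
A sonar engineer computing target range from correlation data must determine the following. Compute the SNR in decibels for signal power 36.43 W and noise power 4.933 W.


SNR in decibels:
SNR = 10 * log10(Ps / Pn)
    = 10 * log10(36.43 / 4.933)
    = 10 * log10(7.385)
    = 10 * 0.8683
    = 8.68 dB

8.68 dB


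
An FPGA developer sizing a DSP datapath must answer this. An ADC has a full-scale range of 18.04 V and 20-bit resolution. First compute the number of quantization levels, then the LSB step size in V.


Step 1 — number of quantization levels:
L = 2^N = 2^20 = 1048576

Step 2 — LSB step size:
delta = Vfs / L
      = 18.04 / 1048576
      = 1.72e-05 V

Levels = 1048576; step size = 1.72e-05 V


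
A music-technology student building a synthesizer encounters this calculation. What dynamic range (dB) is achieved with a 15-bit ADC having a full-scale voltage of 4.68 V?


Dynamic range from full-scale to LSB:
V_min = V_max / 2^bits = 4.68 / 2^15
DR = 20 * log10(V_max / V_min)
   = 20 * log10(2^15)
   = 20 * 15 * log10(2)
   = 90.31 dB

90.31 dB


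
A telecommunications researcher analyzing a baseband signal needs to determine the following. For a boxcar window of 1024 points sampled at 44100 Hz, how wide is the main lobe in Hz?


Main lobe width for a rectangular window:
Width = 2 * fs / N
      = 2 * 44100 / 1024
      = 88200 / 1024
      = 86.133 Hz

86.133 Hz


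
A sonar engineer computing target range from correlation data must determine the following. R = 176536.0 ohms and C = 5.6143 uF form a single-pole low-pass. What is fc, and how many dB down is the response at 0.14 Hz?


Step 1 — cutoff frequency:
fc = 1 / (2*pi*R*C)
C = 5.6143 uF = 5.6143e-06 F
fc = 1 / (2*pi*176536.0*5.6143e-06)
   = 0.16058 Hz

Step 2 — magnitude at f = 0.14 Hz:
|H(f)| = 1 / sqrt(1 + (f/fc)^2)
f/fc = 0.14 / 0.16058 = 0.87184
|H| = 1 / sqrt(1 + 0.760105) = 0.7537559
|H|_dB = 20*log10(0.7537559) = -2.46 dB

fc = 0.16058 Hz; |H(0.14 Hz)| = -2.46 dB


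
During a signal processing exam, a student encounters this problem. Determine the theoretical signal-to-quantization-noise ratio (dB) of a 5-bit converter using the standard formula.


Theoretical SNR for a full-scale sinusoid:
SNR = 6.02 * N + 1.76
    = 6.02 * 5 + 1.76
    = 30.1 + 1.76
    = 31.86 dB

31.86 dB


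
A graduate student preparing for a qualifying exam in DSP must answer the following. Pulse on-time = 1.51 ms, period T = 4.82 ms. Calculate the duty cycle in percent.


Duty cycle as a percentage:
DC = (t_on / T) * 100
   = (1.51 / 4.82) * 100
   = 0.313278 * 100
   = 31.33 %

31.33 %


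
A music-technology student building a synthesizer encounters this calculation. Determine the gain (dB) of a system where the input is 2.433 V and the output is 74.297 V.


Voltage gain in dB:
G = 20 * log10(Vout / Vin)
  = 20 * log10(74.297 / 2.433)
  = 20 * log10(30.537197)
  = 20 * 1.484829
  = 29.7 dB

29.7 dB


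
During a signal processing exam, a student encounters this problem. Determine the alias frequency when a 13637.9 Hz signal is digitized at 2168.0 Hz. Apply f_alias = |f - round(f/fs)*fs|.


Compute the nearest integer multiple of fs to the signal:
n = round(13637.9 / 2168.0) = 6
f_alias = |13637.9 - 6 * 2168.0|
        = |13637.9 - 13008.0|
        = 629.9 Hz

629.9


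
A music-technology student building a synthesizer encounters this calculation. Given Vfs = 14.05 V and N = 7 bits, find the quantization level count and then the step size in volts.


Step 1 — number of quantization levels:
L = 2^N = 2^7 = 128

Step 2 — LSB step size:
delta = Vfs / L
      = 14.05 / 128
      = 0.10976563 V

Levels = 128; step size = 0.10976563 V


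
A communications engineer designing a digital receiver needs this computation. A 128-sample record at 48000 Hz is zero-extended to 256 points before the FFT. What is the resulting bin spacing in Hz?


Frequency resolution after zero-padding:
N_padded = 128 * 2 = 256
df = fs / N_padded
   = 48000 / 256
   = 187.5 Hz

187.5 Hz


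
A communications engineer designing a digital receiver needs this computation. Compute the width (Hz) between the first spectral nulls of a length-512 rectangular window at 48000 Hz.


Main lobe width for a rectangular window:
Width = 2 * fs / N
      = 2 * 48000 / 512
      = 96000 / 512
      = 187.5 Hz

187.5 Hz


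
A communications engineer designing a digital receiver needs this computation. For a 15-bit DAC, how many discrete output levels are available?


Number of quantization levels = 2^N
= 2^15
= 32768

32768


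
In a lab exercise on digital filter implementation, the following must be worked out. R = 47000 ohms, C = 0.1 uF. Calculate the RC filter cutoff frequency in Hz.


Cutoff frequency of a first-order RC filter:
fc = 1 / (2 * pi * R * C)
C = 0.1 uF = 1e-07 F
fc = 1 / (2 * pi * 47000 * 1e-07)
   = 1 / 0.029530970943744
   = 33.862754 Hz

33.862754 Hz


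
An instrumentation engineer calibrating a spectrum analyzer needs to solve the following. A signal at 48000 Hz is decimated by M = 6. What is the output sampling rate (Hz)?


Decimation reduces the sample rate:
fs_out = fs_in / M
       = 48000 / 6
       = 8000.0 Hz

8000.0 Hz


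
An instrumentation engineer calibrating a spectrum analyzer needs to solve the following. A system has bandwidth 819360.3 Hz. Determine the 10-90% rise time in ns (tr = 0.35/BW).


Rise time from bandwidth relationship:
tr = 0.35 / BW
   = 0.35 / 819360.3
   = 4.271625071e-07 s
   = 427.1625 ns

427.1625 ns


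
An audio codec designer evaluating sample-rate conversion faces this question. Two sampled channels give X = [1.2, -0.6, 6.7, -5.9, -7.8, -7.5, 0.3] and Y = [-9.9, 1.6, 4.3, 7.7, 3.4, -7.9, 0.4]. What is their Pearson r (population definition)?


Pearson correlation coefficient (population):
r = cov(X,Y) / (std(X) * std(Y))
Mean X = -1.9429, Mean Y = -0.0571
Cov(X,Y) = 0.373265
Std(X) = 4.960662, Std(Y) = 6.00544
r = 0.0125

0.0125


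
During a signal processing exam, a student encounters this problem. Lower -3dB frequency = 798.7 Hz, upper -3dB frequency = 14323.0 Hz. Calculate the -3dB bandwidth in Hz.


Bandwidth is the difference of -3dB frequencies:
BW = f_high - f_low
   = 14323.0 - 798.7
   = 13524.3 Hz

13524.3 Hz


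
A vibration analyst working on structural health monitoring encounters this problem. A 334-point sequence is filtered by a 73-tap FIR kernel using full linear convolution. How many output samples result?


Linear convolution output length:
L = N + M - 1
  = 334 + 73 - 1
  = 406 samples

406


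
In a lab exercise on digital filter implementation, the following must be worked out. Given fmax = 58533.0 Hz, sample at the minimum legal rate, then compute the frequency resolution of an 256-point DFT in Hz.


Step 1 — Nyquist sampling rate:
fs = 2 * fmax = 2 * 58533.0 = 117066.0 Hz

Step 2 — DFT bin spacing:
df = fs / N = 117066.0 / 256 = 457.2891 Hz

457.2891 Hz


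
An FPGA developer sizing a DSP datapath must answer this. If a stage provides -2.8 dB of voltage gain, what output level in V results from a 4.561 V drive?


Output voltage from dB gain:
V_out = V_in * 10^(gain_dB / 20)
      = 4.561 * 10^(-2.8 / 20)
      = 4.561 * 0.724436
      = 3.3042 V

3.3042 V


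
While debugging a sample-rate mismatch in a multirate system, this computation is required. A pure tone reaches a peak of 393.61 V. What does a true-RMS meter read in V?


RMS voltage for a sinusoidal waveform:
V_rms = V_peak / sqrt(2)
      = 393.61 / 1.414214
      = 278.324 V

278.324 V


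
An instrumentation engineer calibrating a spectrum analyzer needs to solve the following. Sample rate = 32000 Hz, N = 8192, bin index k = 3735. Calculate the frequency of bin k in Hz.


Frequency of DFT bin k:
f_k = k * fs / N
    = 3735 * 32000 / 8192
    = 119520000 / 8192
    = 14589.844 Hz

14589.844 Hz


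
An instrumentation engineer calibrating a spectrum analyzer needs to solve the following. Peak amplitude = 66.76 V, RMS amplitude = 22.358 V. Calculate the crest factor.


Crest factor is the ratio of peak to RMS:
CF = V_peak / V_rms
   = 66.76 / 22.358
   = 2.986

2.986


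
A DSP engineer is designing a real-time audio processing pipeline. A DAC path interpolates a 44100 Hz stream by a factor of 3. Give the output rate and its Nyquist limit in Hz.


Step 1 — output sample rate after interpolation by L:
fs_out = L * fs_in = 3 * 44100 = 132300 Hz

Step 2 — Nyquist frequency of the output stream:
f_Nyq = fs_out / 2 = 132300 / 2 = 66150.0 Hz

fs_out = 132300 Hz; f_Nyquist = 66150.0 Hz


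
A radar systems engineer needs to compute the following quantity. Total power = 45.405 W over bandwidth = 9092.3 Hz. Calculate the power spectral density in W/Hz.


Power spectral density:
PSD = P / BW
    = 45.405 / 9092.3
    = 0.00499379 W/Hz

0.00499379 W/Hz


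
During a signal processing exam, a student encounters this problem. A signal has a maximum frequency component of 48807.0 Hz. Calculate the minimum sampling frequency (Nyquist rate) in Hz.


The Nyquist rate is twice the maximum frequency component.
fs_min = 2 * fmax
      = 2 * 48807.0
      = 97614.0 Hz

97614.0


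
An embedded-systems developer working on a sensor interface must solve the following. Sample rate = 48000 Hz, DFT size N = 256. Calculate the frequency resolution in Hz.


DFT frequency resolution:
df = fs / N
   = 48000 / 256
   = 187.5 Hz

187.5 Hz


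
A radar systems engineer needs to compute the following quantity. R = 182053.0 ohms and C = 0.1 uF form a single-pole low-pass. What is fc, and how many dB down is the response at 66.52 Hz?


Step 1 — cutoff frequency:
fc = 1 / (2*pi*R*C)
C = 0.1 uF = 1e-07 F
fc = 1 / (2*pi*182053.0*1e-07)
   = 8.74223 Hz

Step 2 — magnitude at f = 66.52 Hz:
|H(f)| = 1 / sqrt(1 + (f/fc)^2)
f/fc = 66.52 / 8.74223 = 7.609043
|H| = 1 / sqrt(1 + 57.897535) = 0.1303021
|H|_dB = 20*log10(0.1303021) = -17.7 dB

fc = 8.74223 Hz; |H(66.52 Hz)| = -17.7 dB


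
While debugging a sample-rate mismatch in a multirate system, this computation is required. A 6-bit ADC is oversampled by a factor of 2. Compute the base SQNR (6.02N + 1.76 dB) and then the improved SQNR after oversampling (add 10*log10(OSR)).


Step 1 — baseline SQNR at Nyquist:
SQNR_base = 6.02*N + 1.76
          = 6.02*6 + 1.76
          = 37.88 dB

Step 2 — oversampling processing gain:
G = 10*log10(OSR) = 10*log10(2) = 3.01 dB

Step 3 — total:
SQNR_total = 37.88 + 3.01 = 40.89 dB

Base SQNR = 37.88 dB; oversampled SQNR = 40.89 dB


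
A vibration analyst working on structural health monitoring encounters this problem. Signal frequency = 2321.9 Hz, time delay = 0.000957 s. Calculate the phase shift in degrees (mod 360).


Phase shift from frequency and time delay:
phi = 360 * f * t_delay
    = 360 * 2321.9 * 0.000957
    = 799.94 degrees
    mod 360 = 79.94 degrees

79.94 degrees


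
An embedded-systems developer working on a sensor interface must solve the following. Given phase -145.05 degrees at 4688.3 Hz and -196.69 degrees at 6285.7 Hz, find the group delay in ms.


Group delay from phase difference:
tau = -d(phi)/d(omega)
d(phi) = -51.64 deg = -0.901288 rad
d(omega) = 2*pi*(6285.7 - 4688.3) = 10036.7602 rad/s
tau = -(-0.901288) / 10036.7602
    = 0.0898 ms

0.0898 ms


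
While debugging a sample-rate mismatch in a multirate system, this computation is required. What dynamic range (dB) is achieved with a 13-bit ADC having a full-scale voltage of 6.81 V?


Dynamic range from full-scale to LSB:
V_min = V_max / 2^bits = 6.81 / 2^13
DR = 20 * log10(V_max / V_min)
   = 20 * log10(2^13)
   = 20 * 13 * log10(2)
   = 78.27 dB

78.27 dB


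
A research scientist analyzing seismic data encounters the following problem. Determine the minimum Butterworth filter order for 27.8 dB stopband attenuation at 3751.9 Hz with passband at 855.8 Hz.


Butterworth filter order formula:
n = log10(10^(A/10) - 1) / (2 * log10(f_stop/f_pass))
10^(27.8/10) - 1 = 601.5596
f_stop/f_pass = 3751.9 / 855.8 = 4.3841
n = 2.165 -> ceil = 3

3
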